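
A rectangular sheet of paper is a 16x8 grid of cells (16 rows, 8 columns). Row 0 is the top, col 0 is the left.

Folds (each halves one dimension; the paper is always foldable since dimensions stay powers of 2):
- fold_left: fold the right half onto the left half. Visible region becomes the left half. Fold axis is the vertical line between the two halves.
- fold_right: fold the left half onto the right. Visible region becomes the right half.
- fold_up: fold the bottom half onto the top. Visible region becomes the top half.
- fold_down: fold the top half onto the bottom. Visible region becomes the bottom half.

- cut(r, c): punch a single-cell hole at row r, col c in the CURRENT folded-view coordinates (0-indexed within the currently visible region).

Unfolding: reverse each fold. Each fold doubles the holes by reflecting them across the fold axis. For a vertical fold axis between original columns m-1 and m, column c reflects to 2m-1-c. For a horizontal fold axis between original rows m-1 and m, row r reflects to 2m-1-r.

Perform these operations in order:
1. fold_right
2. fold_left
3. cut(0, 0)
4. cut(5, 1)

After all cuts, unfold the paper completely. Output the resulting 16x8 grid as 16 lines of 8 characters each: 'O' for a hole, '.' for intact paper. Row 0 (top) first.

Op 1 fold_right: fold axis v@4; visible region now rows[0,16) x cols[4,8) = 16x4
Op 2 fold_left: fold axis v@6; visible region now rows[0,16) x cols[4,6) = 16x2
Op 3 cut(0, 0): punch at orig (0,4); cuts so far [(0, 4)]; region rows[0,16) x cols[4,6) = 16x2
Op 4 cut(5, 1): punch at orig (5,5); cuts so far [(0, 4), (5, 5)]; region rows[0,16) x cols[4,6) = 16x2
Unfold 1 (reflect across v@6): 4 holes -> [(0, 4), (0, 7), (5, 5), (5, 6)]
Unfold 2 (reflect across v@4): 8 holes -> [(0, 0), (0, 3), (0, 4), (0, 7), (5, 1), (5, 2), (5, 5), (5, 6)]

Answer: O..OO..O
........
........
........
........
.OO..OO.
........
........
........
........
........
........
........
........
........
........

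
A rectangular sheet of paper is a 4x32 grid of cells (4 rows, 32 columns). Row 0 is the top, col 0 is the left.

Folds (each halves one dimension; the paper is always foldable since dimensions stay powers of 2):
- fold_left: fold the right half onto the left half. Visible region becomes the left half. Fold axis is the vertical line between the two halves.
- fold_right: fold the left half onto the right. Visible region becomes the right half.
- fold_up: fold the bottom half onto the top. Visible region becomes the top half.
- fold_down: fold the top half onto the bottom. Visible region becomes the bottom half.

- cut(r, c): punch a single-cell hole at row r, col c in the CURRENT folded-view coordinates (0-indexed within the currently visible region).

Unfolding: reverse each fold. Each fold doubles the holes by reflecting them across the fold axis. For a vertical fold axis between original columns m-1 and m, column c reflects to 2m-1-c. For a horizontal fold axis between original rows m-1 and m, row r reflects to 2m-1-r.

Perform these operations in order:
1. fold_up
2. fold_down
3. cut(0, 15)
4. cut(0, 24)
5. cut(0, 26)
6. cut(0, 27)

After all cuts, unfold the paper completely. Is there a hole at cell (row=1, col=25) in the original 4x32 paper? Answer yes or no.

Answer: no

Derivation:
Op 1 fold_up: fold axis h@2; visible region now rows[0,2) x cols[0,32) = 2x32
Op 2 fold_down: fold axis h@1; visible region now rows[1,2) x cols[0,32) = 1x32
Op 3 cut(0, 15): punch at orig (1,15); cuts so far [(1, 15)]; region rows[1,2) x cols[0,32) = 1x32
Op 4 cut(0, 24): punch at orig (1,24); cuts so far [(1, 15), (1, 24)]; region rows[1,2) x cols[0,32) = 1x32
Op 5 cut(0, 26): punch at orig (1,26); cuts so far [(1, 15), (1, 24), (1, 26)]; region rows[1,2) x cols[0,32) = 1x32
Op 6 cut(0, 27): punch at orig (1,27); cuts so far [(1, 15), (1, 24), (1, 26), (1, 27)]; region rows[1,2) x cols[0,32) = 1x32
Unfold 1 (reflect across h@1): 8 holes -> [(0, 15), (0, 24), (0, 26), (0, 27), (1, 15), (1, 24), (1, 26), (1, 27)]
Unfold 2 (reflect across h@2): 16 holes -> [(0, 15), (0, 24), (0, 26), (0, 27), (1, 15), (1, 24), (1, 26), (1, 27), (2, 15), (2, 24), (2, 26), (2, 27), (3, 15), (3, 24), (3, 26), (3, 27)]
Holes: [(0, 15), (0, 24), (0, 26), (0, 27), (1, 15), (1, 24), (1, 26), (1, 27), (2, 15), (2, 24), (2, 26), (2, 27), (3, 15), (3, 24), (3, 26), (3, 27)]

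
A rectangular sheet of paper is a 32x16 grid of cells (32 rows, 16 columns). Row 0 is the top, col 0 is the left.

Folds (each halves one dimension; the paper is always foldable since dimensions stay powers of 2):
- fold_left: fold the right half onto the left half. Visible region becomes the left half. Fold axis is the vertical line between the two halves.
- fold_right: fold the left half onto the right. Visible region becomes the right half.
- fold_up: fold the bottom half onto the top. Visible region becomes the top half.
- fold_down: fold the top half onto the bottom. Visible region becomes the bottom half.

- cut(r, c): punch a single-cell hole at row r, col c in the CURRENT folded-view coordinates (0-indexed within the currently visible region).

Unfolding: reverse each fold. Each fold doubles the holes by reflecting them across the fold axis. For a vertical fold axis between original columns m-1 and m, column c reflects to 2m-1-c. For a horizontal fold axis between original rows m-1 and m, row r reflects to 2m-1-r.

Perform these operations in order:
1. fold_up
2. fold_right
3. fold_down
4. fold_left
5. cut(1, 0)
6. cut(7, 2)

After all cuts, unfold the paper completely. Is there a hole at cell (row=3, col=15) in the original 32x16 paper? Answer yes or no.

Op 1 fold_up: fold axis h@16; visible region now rows[0,16) x cols[0,16) = 16x16
Op 2 fold_right: fold axis v@8; visible region now rows[0,16) x cols[8,16) = 16x8
Op 3 fold_down: fold axis h@8; visible region now rows[8,16) x cols[8,16) = 8x8
Op 4 fold_left: fold axis v@12; visible region now rows[8,16) x cols[8,12) = 8x4
Op 5 cut(1, 0): punch at orig (9,8); cuts so far [(9, 8)]; region rows[8,16) x cols[8,12) = 8x4
Op 6 cut(7, 2): punch at orig (15,10); cuts so far [(9, 8), (15, 10)]; region rows[8,16) x cols[8,12) = 8x4
Unfold 1 (reflect across v@12): 4 holes -> [(9, 8), (9, 15), (15, 10), (15, 13)]
Unfold 2 (reflect across h@8): 8 holes -> [(0, 10), (0, 13), (6, 8), (6, 15), (9, 8), (9, 15), (15, 10), (15, 13)]
Unfold 3 (reflect across v@8): 16 holes -> [(0, 2), (0, 5), (0, 10), (0, 13), (6, 0), (6, 7), (6, 8), (6, 15), (9, 0), (9, 7), (9, 8), (9, 15), (15, 2), (15, 5), (15, 10), (15, 13)]
Unfold 4 (reflect across h@16): 32 holes -> [(0, 2), (0, 5), (0, 10), (0, 13), (6, 0), (6, 7), (6, 8), (6, 15), (9, 0), (9, 7), (9, 8), (9, 15), (15, 2), (15, 5), (15, 10), (15, 13), (16, 2), (16, 5), (16, 10), (16, 13), (22, 0), (22, 7), (22, 8), (22, 15), (25, 0), (25, 7), (25, 8), (25, 15), (31, 2), (31, 5), (31, 10), (31, 13)]
Holes: [(0, 2), (0, 5), (0, 10), (0, 13), (6, 0), (6, 7), (6, 8), (6, 15), (9, 0), (9, 7), (9, 8), (9, 15), (15, 2), (15, 5), (15, 10), (15, 13), (16, 2), (16, 5), (16, 10), (16, 13), (22, 0), (22, 7), (22, 8), (22, 15), (25, 0), (25, 7), (25, 8), (25, 15), (31, 2), (31, 5), (31, 10), (31, 13)]

Answer: no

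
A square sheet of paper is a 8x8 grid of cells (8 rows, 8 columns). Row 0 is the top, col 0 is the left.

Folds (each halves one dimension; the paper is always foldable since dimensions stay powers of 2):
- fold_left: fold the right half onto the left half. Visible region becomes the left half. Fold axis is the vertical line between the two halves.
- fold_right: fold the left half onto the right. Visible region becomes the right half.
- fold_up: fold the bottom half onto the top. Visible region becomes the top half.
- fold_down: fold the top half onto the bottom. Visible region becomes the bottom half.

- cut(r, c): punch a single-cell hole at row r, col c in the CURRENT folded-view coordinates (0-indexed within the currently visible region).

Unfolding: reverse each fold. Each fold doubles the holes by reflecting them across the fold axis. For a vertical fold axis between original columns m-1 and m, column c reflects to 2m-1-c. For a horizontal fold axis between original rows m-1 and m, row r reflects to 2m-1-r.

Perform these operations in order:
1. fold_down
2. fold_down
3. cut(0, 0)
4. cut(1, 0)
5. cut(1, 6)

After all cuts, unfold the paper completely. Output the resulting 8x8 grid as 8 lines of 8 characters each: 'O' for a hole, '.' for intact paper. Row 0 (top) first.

Op 1 fold_down: fold axis h@4; visible region now rows[4,8) x cols[0,8) = 4x8
Op 2 fold_down: fold axis h@6; visible region now rows[6,8) x cols[0,8) = 2x8
Op 3 cut(0, 0): punch at orig (6,0); cuts so far [(6, 0)]; region rows[6,8) x cols[0,8) = 2x8
Op 4 cut(1, 0): punch at orig (7,0); cuts so far [(6, 0), (7, 0)]; region rows[6,8) x cols[0,8) = 2x8
Op 5 cut(1, 6): punch at orig (7,6); cuts so far [(6, 0), (7, 0), (7, 6)]; region rows[6,8) x cols[0,8) = 2x8
Unfold 1 (reflect across h@6): 6 holes -> [(4, 0), (4, 6), (5, 0), (6, 0), (7, 0), (7, 6)]
Unfold 2 (reflect across h@4): 12 holes -> [(0, 0), (0, 6), (1, 0), (2, 0), (3, 0), (3, 6), (4, 0), (4, 6), (5, 0), (6, 0), (7, 0), (7, 6)]

Answer: O.....O.
O.......
O.......
O.....O.
O.....O.
O.......
O.......
O.....O.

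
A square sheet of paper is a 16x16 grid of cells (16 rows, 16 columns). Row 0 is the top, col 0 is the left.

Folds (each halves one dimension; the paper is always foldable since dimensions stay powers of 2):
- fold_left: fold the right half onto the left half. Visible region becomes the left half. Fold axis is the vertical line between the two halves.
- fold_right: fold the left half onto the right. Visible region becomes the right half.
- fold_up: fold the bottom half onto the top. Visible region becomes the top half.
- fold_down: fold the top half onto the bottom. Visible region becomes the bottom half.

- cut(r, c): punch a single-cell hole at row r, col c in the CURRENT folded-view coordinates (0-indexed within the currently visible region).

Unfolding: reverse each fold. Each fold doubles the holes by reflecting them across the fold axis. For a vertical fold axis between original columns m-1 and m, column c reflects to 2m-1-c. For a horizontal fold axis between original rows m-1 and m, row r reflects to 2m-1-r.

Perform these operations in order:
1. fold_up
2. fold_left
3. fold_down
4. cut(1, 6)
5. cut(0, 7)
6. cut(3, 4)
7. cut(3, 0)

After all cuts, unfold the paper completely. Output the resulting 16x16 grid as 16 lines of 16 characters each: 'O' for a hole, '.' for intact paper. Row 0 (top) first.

Answer: O...O......O...O
................
......O..O......
.......OO.......
.......OO.......
......O..O......
................
O...O......O...O
O...O......O...O
................
......O..O......
.......OO.......
.......OO.......
......O..O......
................
O...O......O...O

Derivation:
Op 1 fold_up: fold axis h@8; visible region now rows[0,8) x cols[0,16) = 8x16
Op 2 fold_left: fold axis v@8; visible region now rows[0,8) x cols[0,8) = 8x8
Op 3 fold_down: fold axis h@4; visible region now rows[4,8) x cols[0,8) = 4x8
Op 4 cut(1, 6): punch at orig (5,6); cuts so far [(5, 6)]; region rows[4,8) x cols[0,8) = 4x8
Op 5 cut(0, 7): punch at orig (4,7); cuts so far [(4, 7), (5, 6)]; region rows[4,8) x cols[0,8) = 4x8
Op 6 cut(3, 4): punch at orig (7,4); cuts so far [(4, 7), (5, 6), (7, 4)]; region rows[4,8) x cols[0,8) = 4x8
Op 7 cut(3, 0): punch at orig (7,0); cuts so far [(4, 7), (5, 6), (7, 0), (7, 4)]; region rows[4,8) x cols[0,8) = 4x8
Unfold 1 (reflect across h@4): 8 holes -> [(0, 0), (0, 4), (2, 6), (3, 7), (4, 7), (5, 6), (7, 0), (7, 4)]
Unfold 2 (reflect across v@8): 16 holes -> [(0, 0), (0, 4), (0, 11), (0, 15), (2, 6), (2, 9), (3, 7), (3, 8), (4, 7), (4, 8), (5, 6), (5, 9), (7, 0), (7, 4), (7, 11), (7, 15)]
Unfold 3 (reflect across h@8): 32 holes -> [(0, 0), (0, 4), (0, 11), (0, 15), (2, 6), (2, 9), (3, 7), (3, 8), (4, 7), (4, 8), (5, 6), (5, 9), (7, 0), (7, 4), (7, 11), (7, 15), (8, 0), (8, 4), (8, 11), (8, 15), (10, 6), (10, 9), (11, 7), (11, 8), (12, 7), (12, 8), (13, 6), (13, 9), (15, 0), (15, 4), (15, 11), (15, 15)]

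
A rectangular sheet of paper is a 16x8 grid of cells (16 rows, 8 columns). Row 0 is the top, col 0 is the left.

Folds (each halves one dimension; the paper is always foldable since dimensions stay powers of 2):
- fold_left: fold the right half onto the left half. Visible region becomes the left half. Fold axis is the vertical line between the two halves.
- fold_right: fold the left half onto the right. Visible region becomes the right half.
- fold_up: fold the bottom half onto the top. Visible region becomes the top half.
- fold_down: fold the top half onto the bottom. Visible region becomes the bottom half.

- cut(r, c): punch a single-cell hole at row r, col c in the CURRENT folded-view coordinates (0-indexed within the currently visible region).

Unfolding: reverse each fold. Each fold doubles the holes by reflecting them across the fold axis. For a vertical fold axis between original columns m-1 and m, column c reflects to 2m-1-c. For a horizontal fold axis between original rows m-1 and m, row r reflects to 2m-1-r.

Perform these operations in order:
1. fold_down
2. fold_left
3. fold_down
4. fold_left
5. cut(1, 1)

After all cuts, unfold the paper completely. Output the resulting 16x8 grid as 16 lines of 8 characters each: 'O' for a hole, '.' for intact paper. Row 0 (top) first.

Answer: ........
........
.OO..OO.
........
........
.OO..OO.
........
........
........
........
.OO..OO.
........
........
.OO..OO.
........
........

Derivation:
Op 1 fold_down: fold axis h@8; visible region now rows[8,16) x cols[0,8) = 8x8
Op 2 fold_left: fold axis v@4; visible region now rows[8,16) x cols[0,4) = 8x4
Op 3 fold_down: fold axis h@12; visible region now rows[12,16) x cols[0,4) = 4x4
Op 4 fold_left: fold axis v@2; visible region now rows[12,16) x cols[0,2) = 4x2
Op 5 cut(1, 1): punch at orig (13,1); cuts so far [(13, 1)]; region rows[12,16) x cols[0,2) = 4x2
Unfold 1 (reflect across v@2): 2 holes -> [(13, 1), (13, 2)]
Unfold 2 (reflect across h@12): 4 holes -> [(10, 1), (10, 2), (13, 1), (13, 2)]
Unfold 3 (reflect across v@4): 8 holes -> [(10, 1), (10, 2), (10, 5), (10, 6), (13, 1), (13, 2), (13, 5), (13, 6)]
Unfold 4 (reflect across h@8): 16 holes -> [(2, 1), (2, 2), (2, 5), (2, 6), (5, 1), (5, 2), (5, 5), (5, 6), (10, 1), (10, 2), (10, 5), (10, 6), (13, 1), (13, 2), (13, 5), (13, 6)]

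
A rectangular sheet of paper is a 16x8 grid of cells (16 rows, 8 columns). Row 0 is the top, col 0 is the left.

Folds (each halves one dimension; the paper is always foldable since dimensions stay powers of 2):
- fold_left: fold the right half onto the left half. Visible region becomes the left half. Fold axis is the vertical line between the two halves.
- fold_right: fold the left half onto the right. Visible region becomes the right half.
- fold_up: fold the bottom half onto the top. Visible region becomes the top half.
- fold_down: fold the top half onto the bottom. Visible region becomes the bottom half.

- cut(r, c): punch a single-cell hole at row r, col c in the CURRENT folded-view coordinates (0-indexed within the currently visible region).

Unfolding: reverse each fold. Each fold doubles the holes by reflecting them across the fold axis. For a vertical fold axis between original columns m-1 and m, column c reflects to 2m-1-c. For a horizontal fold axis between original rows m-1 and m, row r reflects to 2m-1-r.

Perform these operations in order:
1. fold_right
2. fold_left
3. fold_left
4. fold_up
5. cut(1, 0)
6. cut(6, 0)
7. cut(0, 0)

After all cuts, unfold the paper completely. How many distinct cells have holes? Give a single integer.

Op 1 fold_right: fold axis v@4; visible region now rows[0,16) x cols[4,8) = 16x4
Op 2 fold_left: fold axis v@6; visible region now rows[0,16) x cols[4,6) = 16x2
Op 3 fold_left: fold axis v@5; visible region now rows[0,16) x cols[4,5) = 16x1
Op 4 fold_up: fold axis h@8; visible region now rows[0,8) x cols[4,5) = 8x1
Op 5 cut(1, 0): punch at orig (1,4); cuts so far [(1, 4)]; region rows[0,8) x cols[4,5) = 8x1
Op 6 cut(6, 0): punch at orig (6,4); cuts so far [(1, 4), (6, 4)]; region rows[0,8) x cols[4,5) = 8x1
Op 7 cut(0, 0): punch at orig (0,4); cuts so far [(0, 4), (1, 4), (6, 4)]; region rows[0,8) x cols[4,5) = 8x1
Unfold 1 (reflect across h@8): 6 holes -> [(0, 4), (1, 4), (6, 4), (9, 4), (14, 4), (15, 4)]
Unfold 2 (reflect across v@5): 12 holes -> [(0, 4), (0, 5), (1, 4), (1, 5), (6, 4), (6, 5), (9, 4), (9, 5), (14, 4), (14, 5), (15, 4), (15, 5)]
Unfold 3 (reflect across v@6): 24 holes -> [(0, 4), (0, 5), (0, 6), (0, 7), (1, 4), (1, 5), (1, 6), (1, 7), (6, 4), (6, 5), (6, 6), (6, 7), (9, 4), (9, 5), (9, 6), (9, 7), (14, 4), (14, 5), (14, 6), (14, 7), (15, 4), (15, 5), (15, 6), (15, 7)]
Unfold 4 (reflect across v@4): 48 holes -> [(0, 0), (0, 1), (0, 2), (0, 3), (0, 4), (0, 5), (0, 6), (0, 7), (1, 0), (1, 1), (1, 2), (1, 3), (1, 4), (1, 5), (1, 6), (1, 7), (6, 0), (6, 1), (6, 2), (6, 3), (6, 4), (6, 5), (6, 6), (6, 7), (9, 0), (9, 1), (9, 2), (9, 3), (9, 4), (9, 5), (9, 6), (9, 7), (14, 0), (14, 1), (14, 2), (14, 3), (14, 4), (14, 5), (14, 6), (14, 7), (15, 0), (15, 1), (15, 2), (15, 3), (15, 4), (15, 5), (15, 6), (15, 7)]

Answer: 48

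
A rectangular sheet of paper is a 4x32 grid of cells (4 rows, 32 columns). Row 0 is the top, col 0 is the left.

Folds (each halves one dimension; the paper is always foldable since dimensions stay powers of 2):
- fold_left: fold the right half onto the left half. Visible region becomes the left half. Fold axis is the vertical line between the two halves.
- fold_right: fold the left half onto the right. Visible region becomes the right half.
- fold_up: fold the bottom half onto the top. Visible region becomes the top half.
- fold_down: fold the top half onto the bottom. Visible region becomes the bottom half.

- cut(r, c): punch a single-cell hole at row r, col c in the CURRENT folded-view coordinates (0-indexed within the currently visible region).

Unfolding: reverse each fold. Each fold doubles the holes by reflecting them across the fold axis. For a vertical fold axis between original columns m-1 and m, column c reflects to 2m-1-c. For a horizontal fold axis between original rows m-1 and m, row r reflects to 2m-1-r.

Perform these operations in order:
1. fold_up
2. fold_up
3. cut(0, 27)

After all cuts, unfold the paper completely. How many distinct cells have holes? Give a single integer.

Answer: 4

Derivation:
Op 1 fold_up: fold axis h@2; visible region now rows[0,2) x cols[0,32) = 2x32
Op 2 fold_up: fold axis h@1; visible region now rows[0,1) x cols[0,32) = 1x32
Op 3 cut(0, 27): punch at orig (0,27); cuts so far [(0, 27)]; region rows[0,1) x cols[0,32) = 1x32
Unfold 1 (reflect across h@1): 2 holes -> [(0, 27), (1, 27)]
Unfold 2 (reflect across h@2): 4 holes -> [(0, 27), (1, 27), (2, 27), (3, 27)]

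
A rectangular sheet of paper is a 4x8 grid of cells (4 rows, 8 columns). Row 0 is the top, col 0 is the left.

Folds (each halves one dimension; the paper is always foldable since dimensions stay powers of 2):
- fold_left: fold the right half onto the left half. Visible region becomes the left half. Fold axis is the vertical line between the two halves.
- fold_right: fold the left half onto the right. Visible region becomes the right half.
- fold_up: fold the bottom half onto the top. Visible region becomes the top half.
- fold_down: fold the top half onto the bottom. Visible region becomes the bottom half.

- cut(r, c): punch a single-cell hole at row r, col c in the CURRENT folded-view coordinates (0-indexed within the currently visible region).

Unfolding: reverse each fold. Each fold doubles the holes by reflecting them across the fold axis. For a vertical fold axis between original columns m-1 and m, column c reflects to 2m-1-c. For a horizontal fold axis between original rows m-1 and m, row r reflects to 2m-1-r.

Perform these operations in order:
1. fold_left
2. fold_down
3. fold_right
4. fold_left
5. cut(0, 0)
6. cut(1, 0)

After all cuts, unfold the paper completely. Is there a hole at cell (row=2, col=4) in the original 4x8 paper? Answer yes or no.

Answer: yes

Derivation:
Op 1 fold_left: fold axis v@4; visible region now rows[0,4) x cols[0,4) = 4x4
Op 2 fold_down: fold axis h@2; visible region now rows[2,4) x cols[0,4) = 2x4
Op 3 fold_right: fold axis v@2; visible region now rows[2,4) x cols[2,4) = 2x2
Op 4 fold_left: fold axis v@3; visible region now rows[2,4) x cols[2,3) = 2x1
Op 5 cut(0, 0): punch at orig (2,2); cuts so far [(2, 2)]; region rows[2,4) x cols[2,3) = 2x1
Op 6 cut(1, 0): punch at orig (3,2); cuts so far [(2, 2), (3, 2)]; region rows[2,4) x cols[2,3) = 2x1
Unfold 1 (reflect across v@3): 4 holes -> [(2, 2), (2, 3), (3, 2), (3, 3)]
Unfold 2 (reflect across v@2): 8 holes -> [(2, 0), (2, 1), (2, 2), (2, 3), (3, 0), (3, 1), (3, 2), (3, 3)]
Unfold 3 (reflect across h@2): 16 holes -> [(0, 0), (0, 1), (0, 2), (0, 3), (1, 0), (1, 1), (1, 2), (1, 3), (2, 0), (2, 1), (2, 2), (2, 3), (3, 0), (3, 1), (3, 2), (3, 3)]
Unfold 4 (reflect across v@4): 32 holes -> [(0, 0), (0, 1), (0, 2), (0, 3), (0, 4), (0, 5), (0, 6), (0, 7), (1, 0), (1, 1), (1, 2), (1, 3), (1, 4), (1, 5), (1, 6), (1, 7), (2, 0), (2, 1), (2, 2), (2, 3), (2, 4), (2, 5), (2, 6), (2, 7), (3, 0), (3, 1), (3, 2), (3, 3), (3, 4), (3, 5), (3, 6), (3, 7)]
Holes: [(0, 0), (0, 1), (0, 2), (0, 3), (0, 4), (0, 5), (0, 6), (0, 7), (1, 0), (1, 1), (1, 2), (1, 3), (1, 4), (1, 5), (1, 6), (1, 7), (2, 0), (2, 1), (2, 2), (2, 3), (2, 4), (2, 5), (2, 6), (2, 7), (3, 0), (3, 1), (3, 2), (3, 3), (3, 4), (3, 5), (3, 6), (3, 7)]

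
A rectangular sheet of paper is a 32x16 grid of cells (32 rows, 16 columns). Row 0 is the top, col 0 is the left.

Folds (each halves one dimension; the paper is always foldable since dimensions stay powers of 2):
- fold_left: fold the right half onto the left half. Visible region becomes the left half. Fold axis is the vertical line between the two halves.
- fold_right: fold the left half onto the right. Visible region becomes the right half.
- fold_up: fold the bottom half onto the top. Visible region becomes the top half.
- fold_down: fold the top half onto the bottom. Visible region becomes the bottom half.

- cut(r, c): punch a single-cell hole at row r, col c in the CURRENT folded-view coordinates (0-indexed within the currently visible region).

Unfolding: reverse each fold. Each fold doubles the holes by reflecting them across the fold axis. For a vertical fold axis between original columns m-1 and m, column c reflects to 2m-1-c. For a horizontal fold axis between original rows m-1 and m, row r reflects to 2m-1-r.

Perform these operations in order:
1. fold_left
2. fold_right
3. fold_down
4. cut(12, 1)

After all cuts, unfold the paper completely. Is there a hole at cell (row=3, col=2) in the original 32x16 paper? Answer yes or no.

Op 1 fold_left: fold axis v@8; visible region now rows[0,32) x cols[0,8) = 32x8
Op 2 fold_right: fold axis v@4; visible region now rows[0,32) x cols[4,8) = 32x4
Op 3 fold_down: fold axis h@16; visible region now rows[16,32) x cols[4,8) = 16x4
Op 4 cut(12, 1): punch at orig (28,5); cuts so far [(28, 5)]; region rows[16,32) x cols[4,8) = 16x4
Unfold 1 (reflect across h@16): 2 holes -> [(3, 5), (28, 5)]
Unfold 2 (reflect across v@4): 4 holes -> [(3, 2), (3, 5), (28, 2), (28, 5)]
Unfold 3 (reflect across v@8): 8 holes -> [(3, 2), (3, 5), (3, 10), (3, 13), (28, 2), (28, 5), (28, 10), (28, 13)]
Holes: [(3, 2), (3, 5), (3, 10), (3, 13), (28, 2), (28, 5), (28, 10), (28, 13)]

Answer: yes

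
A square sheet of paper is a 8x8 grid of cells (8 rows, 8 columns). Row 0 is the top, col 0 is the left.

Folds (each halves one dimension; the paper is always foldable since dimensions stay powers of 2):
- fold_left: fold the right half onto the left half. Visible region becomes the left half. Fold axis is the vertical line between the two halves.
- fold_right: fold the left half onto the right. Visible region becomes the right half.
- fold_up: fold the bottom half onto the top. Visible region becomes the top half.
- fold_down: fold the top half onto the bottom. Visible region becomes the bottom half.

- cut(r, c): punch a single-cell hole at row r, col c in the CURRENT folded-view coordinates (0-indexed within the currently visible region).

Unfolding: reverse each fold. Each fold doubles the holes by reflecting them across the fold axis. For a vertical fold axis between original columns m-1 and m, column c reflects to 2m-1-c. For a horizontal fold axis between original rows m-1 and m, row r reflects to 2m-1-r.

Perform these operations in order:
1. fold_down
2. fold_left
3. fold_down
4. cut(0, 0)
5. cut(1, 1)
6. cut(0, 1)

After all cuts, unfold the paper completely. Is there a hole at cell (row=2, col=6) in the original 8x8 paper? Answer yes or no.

Answer: yes

Derivation:
Op 1 fold_down: fold axis h@4; visible region now rows[4,8) x cols[0,8) = 4x8
Op 2 fold_left: fold axis v@4; visible region now rows[4,8) x cols[0,4) = 4x4
Op 3 fold_down: fold axis h@6; visible region now rows[6,8) x cols[0,4) = 2x4
Op 4 cut(0, 0): punch at orig (6,0); cuts so far [(6, 0)]; region rows[6,8) x cols[0,4) = 2x4
Op 5 cut(1, 1): punch at orig (7,1); cuts so far [(6, 0), (7, 1)]; region rows[6,8) x cols[0,4) = 2x4
Op 6 cut(0, 1): punch at orig (6,1); cuts so far [(6, 0), (6, 1), (7, 1)]; region rows[6,8) x cols[0,4) = 2x4
Unfold 1 (reflect across h@6): 6 holes -> [(4, 1), (5, 0), (5, 1), (6, 0), (6, 1), (7, 1)]
Unfold 2 (reflect across v@4): 12 holes -> [(4, 1), (4, 6), (5, 0), (5, 1), (5, 6), (5, 7), (6, 0), (6, 1), (6, 6), (6, 7), (7, 1), (7, 6)]
Unfold 3 (reflect across h@4): 24 holes -> [(0, 1), (0, 6), (1, 0), (1, 1), (1, 6), (1, 7), (2, 0), (2, 1), (2, 6), (2, 7), (3, 1), (3, 6), (4, 1), (4, 6), (5, 0), (5, 1), (5, 6), (5, 7), (6, 0), (6, 1), (6, 6), (6, 7), (7, 1), (7, 6)]
Holes: [(0, 1), (0, 6), (1, 0), (1, 1), (1, 6), (1, 7), (2, 0), (2, 1), (2, 6), (2, 7), (3, 1), (3, 6), (4, 1), (4, 6), (5, 0), (5, 1), (5, 6), (5, 7), (6, 0), (6, 1), (6, 6), (6, 7), (7, 1), (7, 6)]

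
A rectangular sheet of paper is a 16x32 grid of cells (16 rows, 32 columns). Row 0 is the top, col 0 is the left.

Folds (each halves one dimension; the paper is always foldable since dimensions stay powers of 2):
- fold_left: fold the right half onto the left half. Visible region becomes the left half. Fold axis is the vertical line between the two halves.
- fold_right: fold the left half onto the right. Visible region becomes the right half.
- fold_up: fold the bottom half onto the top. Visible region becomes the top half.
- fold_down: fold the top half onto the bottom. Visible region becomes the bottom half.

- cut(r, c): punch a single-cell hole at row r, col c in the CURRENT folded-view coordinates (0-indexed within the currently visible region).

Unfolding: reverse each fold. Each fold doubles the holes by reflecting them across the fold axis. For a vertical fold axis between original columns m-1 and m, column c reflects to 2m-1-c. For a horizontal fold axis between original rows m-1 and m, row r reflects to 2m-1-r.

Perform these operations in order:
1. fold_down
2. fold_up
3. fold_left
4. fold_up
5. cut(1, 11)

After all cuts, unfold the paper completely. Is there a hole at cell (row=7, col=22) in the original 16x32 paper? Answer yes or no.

Answer: no

Derivation:
Op 1 fold_down: fold axis h@8; visible region now rows[8,16) x cols[0,32) = 8x32
Op 2 fold_up: fold axis h@12; visible region now rows[8,12) x cols[0,32) = 4x32
Op 3 fold_left: fold axis v@16; visible region now rows[8,12) x cols[0,16) = 4x16
Op 4 fold_up: fold axis h@10; visible region now rows[8,10) x cols[0,16) = 2x16
Op 5 cut(1, 11): punch at orig (9,11); cuts so far [(9, 11)]; region rows[8,10) x cols[0,16) = 2x16
Unfold 1 (reflect across h@10): 2 holes -> [(9, 11), (10, 11)]
Unfold 2 (reflect across v@16): 4 holes -> [(9, 11), (9, 20), (10, 11), (10, 20)]
Unfold 3 (reflect across h@12): 8 holes -> [(9, 11), (9, 20), (10, 11), (10, 20), (13, 11), (13, 20), (14, 11), (14, 20)]
Unfold 4 (reflect across h@8): 16 holes -> [(1, 11), (1, 20), (2, 11), (2, 20), (5, 11), (5, 20), (6, 11), (6, 20), (9, 11), (9, 20), (10, 11), (10, 20), (13, 11), (13, 20), (14, 11), (14, 20)]
Holes: [(1, 11), (1, 20), (2, 11), (2, 20), (5, 11), (5, 20), (6, 11), (6, 20), (9, 11), (9, 20), (10, 11), (10, 20), (13, 11), (13, 20), (14, 11), (14, 20)]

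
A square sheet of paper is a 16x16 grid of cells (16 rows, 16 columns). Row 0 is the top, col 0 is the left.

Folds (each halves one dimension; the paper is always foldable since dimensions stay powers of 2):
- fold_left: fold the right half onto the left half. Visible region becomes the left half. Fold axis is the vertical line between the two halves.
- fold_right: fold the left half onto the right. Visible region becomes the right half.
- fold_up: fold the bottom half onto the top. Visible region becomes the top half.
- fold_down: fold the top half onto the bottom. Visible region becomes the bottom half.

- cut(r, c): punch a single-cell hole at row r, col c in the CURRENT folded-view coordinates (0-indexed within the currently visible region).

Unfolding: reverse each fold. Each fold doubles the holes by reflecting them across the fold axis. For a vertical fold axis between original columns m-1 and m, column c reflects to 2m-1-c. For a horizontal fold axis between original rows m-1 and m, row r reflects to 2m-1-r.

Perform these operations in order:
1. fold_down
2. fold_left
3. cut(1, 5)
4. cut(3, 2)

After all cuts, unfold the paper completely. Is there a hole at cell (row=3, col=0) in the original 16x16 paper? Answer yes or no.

Op 1 fold_down: fold axis h@8; visible region now rows[8,16) x cols[0,16) = 8x16
Op 2 fold_left: fold axis v@8; visible region now rows[8,16) x cols[0,8) = 8x8
Op 3 cut(1, 5): punch at orig (9,5); cuts so far [(9, 5)]; region rows[8,16) x cols[0,8) = 8x8
Op 4 cut(3, 2): punch at orig (11,2); cuts so far [(9, 5), (11, 2)]; region rows[8,16) x cols[0,8) = 8x8
Unfold 1 (reflect across v@8): 4 holes -> [(9, 5), (9, 10), (11, 2), (11, 13)]
Unfold 2 (reflect across h@8): 8 holes -> [(4, 2), (4, 13), (6, 5), (6, 10), (9, 5), (9, 10), (11, 2), (11, 13)]
Holes: [(4, 2), (4, 13), (6, 5), (6, 10), (9, 5), (9, 10), (11, 2), (11, 13)]

Answer: no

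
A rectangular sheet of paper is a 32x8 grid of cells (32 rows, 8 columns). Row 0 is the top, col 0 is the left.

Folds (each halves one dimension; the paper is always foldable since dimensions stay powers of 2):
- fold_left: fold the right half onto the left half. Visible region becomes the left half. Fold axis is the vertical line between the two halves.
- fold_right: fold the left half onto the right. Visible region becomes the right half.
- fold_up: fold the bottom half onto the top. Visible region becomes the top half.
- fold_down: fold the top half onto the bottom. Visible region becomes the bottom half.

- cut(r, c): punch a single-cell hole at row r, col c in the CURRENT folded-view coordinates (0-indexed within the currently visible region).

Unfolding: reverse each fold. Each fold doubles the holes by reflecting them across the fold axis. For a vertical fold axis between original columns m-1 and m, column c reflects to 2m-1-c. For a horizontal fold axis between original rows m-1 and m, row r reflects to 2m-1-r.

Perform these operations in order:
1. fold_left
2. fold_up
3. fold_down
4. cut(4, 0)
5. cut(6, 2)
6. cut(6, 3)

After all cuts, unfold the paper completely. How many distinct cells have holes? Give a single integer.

Answer: 24

Derivation:
Op 1 fold_left: fold axis v@4; visible region now rows[0,32) x cols[0,4) = 32x4
Op 2 fold_up: fold axis h@16; visible region now rows[0,16) x cols[0,4) = 16x4
Op 3 fold_down: fold axis h@8; visible region now rows[8,16) x cols[0,4) = 8x4
Op 4 cut(4, 0): punch at orig (12,0); cuts so far [(12, 0)]; region rows[8,16) x cols[0,4) = 8x4
Op 5 cut(6, 2): punch at orig (14,2); cuts so far [(12, 0), (14, 2)]; region rows[8,16) x cols[0,4) = 8x4
Op 6 cut(6, 3): punch at orig (14,3); cuts so far [(12, 0), (14, 2), (14, 3)]; region rows[8,16) x cols[0,4) = 8x4
Unfold 1 (reflect across h@8): 6 holes -> [(1, 2), (1, 3), (3, 0), (12, 0), (14, 2), (14, 3)]
Unfold 2 (reflect across h@16): 12 holes -> [(1, 2), (1, 3), (3, 0), (12, 0), (14, 2), (14, 3), (17, 2), (17, 3), (19, 0), (28, 0), (30, 2), (30, 3)]
Unfold 3 (reflect across v@4): 24 holes -> [(1, 2), (1, 3), (1, 4), (1, 5), (3, 0), (3, 7), (12, 0), (12, 7), (14, 2), (14, 3), (14, 4), (14, 5), (17, 2), (17, 3), (17, 4), (17, 5), (19, 0), (19, 7), (28, 0), (28, 7), (30, 2), (30, 3), (30, 4), (30, 5)]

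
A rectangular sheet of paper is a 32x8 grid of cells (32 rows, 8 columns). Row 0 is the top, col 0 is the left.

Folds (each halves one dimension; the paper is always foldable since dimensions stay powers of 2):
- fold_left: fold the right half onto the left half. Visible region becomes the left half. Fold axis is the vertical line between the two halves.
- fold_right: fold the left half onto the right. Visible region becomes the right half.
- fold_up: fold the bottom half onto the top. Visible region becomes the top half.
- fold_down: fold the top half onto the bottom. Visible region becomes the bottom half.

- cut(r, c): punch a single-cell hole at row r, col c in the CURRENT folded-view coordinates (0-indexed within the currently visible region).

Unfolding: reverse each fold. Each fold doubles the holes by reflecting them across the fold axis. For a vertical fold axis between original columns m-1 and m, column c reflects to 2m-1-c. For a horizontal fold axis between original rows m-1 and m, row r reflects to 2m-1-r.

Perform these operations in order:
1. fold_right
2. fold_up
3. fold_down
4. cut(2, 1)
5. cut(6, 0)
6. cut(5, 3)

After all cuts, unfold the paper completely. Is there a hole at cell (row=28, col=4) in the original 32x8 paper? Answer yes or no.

Op 1 fold_right: fold axis v@4; visible region now rows[0,32) x cols[4,8) = 32x4
Op 2 fold_up: fold axis h@16; visible region now rows[0,16) x cols[4,8) = 16x4
Op 3 fold_down: fold axis h@8; visible region now rows[8,16) x cols[4,8) = 8x4
Op 4 cut(2, 1): punch at orig (10,5); cuts so far [(10, 5)]; region rows[8,16) x cols[4,8) = 8x4
Op 5 cut(6, 0): punch at orig (14,4); cuts so far [(10, 5), (14, 4)]; region rows[8,16) x cols[4,8) = 8x4
Op 6 cut(5, 3): punch at orig (13,7); cuts so far [(10, 5), (13, 7), (14, 4)]; region rows[8,16) x cols[4,8) = 8x4
Unfold 1 (reflect across h@8): 6 holes -> [(1, 4), (2, 7), (5, 5), (10, 5), (13, 7), (14, 4)]
Unfold 2 (reflect across h@16): 12 holes -> [(1, 4), (2, 7), (5, 5), (10, 5), (13, 7), (14, 4), (17, 4), (18, 7), (21, 5), (26, 5), (29, 7), (30, 4)]
Unfold 3 (reflect across v@4): 24 holes -> [(1, 3), (1, 4), (2, 0), (2, 7), (5, 2), (5, 5), (10, 2), (10, 5), (13, 0), (13, 7), (14, 3), (14, 4), (17, 3), (17, 4), (18, 0), (18, 7), (21, 2), (21, 5), (26, 2), (26, 5), (29, 0), (29, 7), (30, 3), (30, 4)]
Holes: [(1, 3), (1, 4), (2, 0), (2, 7), (5, 2), (5, 5), (10, 2), (10, 5), (13, 0), (13, 7), (14, 3), (14, 4), (17, 3), (17, 4), (18, 0), (18, 7), (21, 2), (21, 5), (26, 2), (26, 5), (29, 0), (29, 7), (30, 3), (30, 4)]

Answer: no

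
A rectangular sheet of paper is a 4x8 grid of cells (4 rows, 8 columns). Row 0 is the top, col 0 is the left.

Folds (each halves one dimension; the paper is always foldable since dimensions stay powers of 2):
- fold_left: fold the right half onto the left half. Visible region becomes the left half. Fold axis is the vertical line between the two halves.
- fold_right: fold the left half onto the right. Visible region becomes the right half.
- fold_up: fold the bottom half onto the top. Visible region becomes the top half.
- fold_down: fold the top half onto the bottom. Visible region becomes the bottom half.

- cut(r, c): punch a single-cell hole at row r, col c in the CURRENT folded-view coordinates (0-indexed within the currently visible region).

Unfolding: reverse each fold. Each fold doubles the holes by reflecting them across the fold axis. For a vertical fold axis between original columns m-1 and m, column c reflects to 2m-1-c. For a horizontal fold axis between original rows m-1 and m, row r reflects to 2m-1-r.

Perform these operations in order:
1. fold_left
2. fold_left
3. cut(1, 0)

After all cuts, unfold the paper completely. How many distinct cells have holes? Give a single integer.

Answer: 4

Derivation:
Op 1 fold_left: fold axis v@4; visible region now rows[0,4) x cols[0,4) = 4x4
Op 2 fold_left: fold axis v@2; visible region now rows[0,4) x cols[0,2) = 4x2
Op 3 cut(1, 0): punch at orig (1,0); cuts so far [(1, 0)]; region rows[0,4) x cols[0,2) = 4x2
Unfold 1 (reflect across v@2): 2 holes -> [(1, 0), (1, 3)]
Unfold 2 (reflect across v@4): 4 holes -> [(1, 0), (1, 3), (1, 4), (1, 7)]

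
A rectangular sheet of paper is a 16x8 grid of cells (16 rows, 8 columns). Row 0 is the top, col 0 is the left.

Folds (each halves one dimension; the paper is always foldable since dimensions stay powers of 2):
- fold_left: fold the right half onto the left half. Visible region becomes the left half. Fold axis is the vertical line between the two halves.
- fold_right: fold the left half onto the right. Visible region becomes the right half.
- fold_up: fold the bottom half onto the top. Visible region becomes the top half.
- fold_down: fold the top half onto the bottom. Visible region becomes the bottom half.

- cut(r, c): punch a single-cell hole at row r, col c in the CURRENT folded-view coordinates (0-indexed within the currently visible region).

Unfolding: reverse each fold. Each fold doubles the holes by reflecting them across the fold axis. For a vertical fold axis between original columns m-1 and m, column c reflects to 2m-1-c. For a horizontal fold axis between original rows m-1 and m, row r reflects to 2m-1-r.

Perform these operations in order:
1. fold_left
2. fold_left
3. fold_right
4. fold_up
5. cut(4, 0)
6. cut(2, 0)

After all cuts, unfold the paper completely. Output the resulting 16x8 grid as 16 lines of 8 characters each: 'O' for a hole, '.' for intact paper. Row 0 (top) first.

Op 1 fold_left: fold axis v@4; visible region now rows[0,16) x cols[0,4) = 16x4
Op 2 fold_left: fold axis v@2; visible region now rows[0,16) x cols[0,2) = 16x2
Op 3 fold_right: fold axis v@1; visible region now rows[0,16) x cols[1,2) = 16x1
Op 4 fold_up: fold axis h@8; visible region now rows[0,8) x cols[1,2) = 8x1
Op 5 cut(4, 0): punch at orig (4,1); cuts so far [(4, 1)]; region rows[0,8) x cols[1,2) = 8x1
Op 6 cut(2, 0): punch at orig (2,1); cuts so far [(2, 1), (4, 1)]; region rows[0,8) x cols[1,2) = 8x1
Unfold 1 (reflect across h@8): 4 holes -> [(2, 1), (4, 1), (11, 1), (13, 1)]
Unfold 2 (reflect across v@1): 8 holes -> [(2, 0), (2, 1), (4, 0), (4, 1), (11, 0), (11, 1), (13, 0), (13, 1)]
Unfold 3 (reflect across v@2): 16 holes -> [(2, 0), (2, 1), (2, 2), (2, 3), (4, 0), (4, 1), (4, 2), (4, 3), (11, 0), (11, 1), (11, 2), (11, 3), (13, 0), (13, 1), (13, 2), (13, 3)]
Unfold 4 (reflect across v@4): 32 holes -> [(2, 0), (2, 1), (2, 2), (2, 3), (2, 4), (2, 5), (2, 6), (2, 7), (4, 0), (4, 1), (4, 2), (4, 3), (4, 4), (4, 5), (4, 6), (4, 7), (11, 0), (11, 1), (11, 2), (11, 3), (11, 4), (11, 5), (11, 6), (11, 7), (13, 0), (13, 1), (13, 2), (13, 3), (13, 4), (13, 5), (13, 6), (13, 7)]

Answer: ........
........
OOOOOOOO
........
OOOOOOOO
........
........
........
........
........
........
OOOOOOOO
........
OOOOOOOO
........
........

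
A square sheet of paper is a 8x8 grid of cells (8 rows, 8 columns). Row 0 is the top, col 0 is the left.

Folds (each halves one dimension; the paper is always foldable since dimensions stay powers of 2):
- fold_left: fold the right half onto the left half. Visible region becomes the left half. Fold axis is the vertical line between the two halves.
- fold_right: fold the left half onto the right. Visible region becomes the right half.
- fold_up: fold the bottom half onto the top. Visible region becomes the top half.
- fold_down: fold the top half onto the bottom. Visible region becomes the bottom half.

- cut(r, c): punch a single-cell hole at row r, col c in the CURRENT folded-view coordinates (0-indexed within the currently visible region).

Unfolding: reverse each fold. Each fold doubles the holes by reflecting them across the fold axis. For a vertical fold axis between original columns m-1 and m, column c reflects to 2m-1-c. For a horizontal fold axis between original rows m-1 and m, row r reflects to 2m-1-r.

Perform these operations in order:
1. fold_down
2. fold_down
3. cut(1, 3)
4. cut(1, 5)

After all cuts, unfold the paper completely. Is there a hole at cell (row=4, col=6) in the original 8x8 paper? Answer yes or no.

Answer: no

Derivation:
Op 1 fold_down: fold axis h@4; visible region now rows[4,8) x cols[0,8) = 4x8
Op 2 fold_down: fold axis h@6; visible region now rows[6,8) x cols[0,8) = 2x8
Op 3 cut(1, 3): punch at orig (7,3); cuts so far [(7, 3)]; region rows[6,8) x cols[0,8) = 2x8
Op 4 cut(1, 5): punch at orig (7,5); cuts so far [(7, 3), (7, 5)]; region rows[6,8) x cols[0,8) = 2x8
Unfold 1 (reflect across h@6): 4 holes -> [(4, 3), (4, 5), (7, 3), (7, 5)]
Unfold 2 (reflect across h@4): 8 holes -> [(0, 3), (0, 5), (3, 3), (3, 5), (4, 3), (4, 5), (7, 3), (7, 5)]
Holes: [(0, 3), (0, 5), (3, 3), (3, 5), (4, 3), (4, 5), (7, 3), (7, 5)]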